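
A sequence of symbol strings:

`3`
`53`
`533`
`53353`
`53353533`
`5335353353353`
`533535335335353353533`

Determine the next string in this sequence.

This is a Fibonacci-style word recurrence s(k) = s(k−1)·s(k−2): e.g. 53·3 = 533.
So term 8 is 533535335335353353533·5335353353353.

5335353353353533535335335353353353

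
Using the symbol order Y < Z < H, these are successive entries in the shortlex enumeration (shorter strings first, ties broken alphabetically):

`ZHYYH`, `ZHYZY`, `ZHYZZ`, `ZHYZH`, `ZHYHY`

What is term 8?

ZHZYY

Stepping forward 3 times from ZHYHY: ZHYHY → ZHYHZ → ZHYHH, then the target.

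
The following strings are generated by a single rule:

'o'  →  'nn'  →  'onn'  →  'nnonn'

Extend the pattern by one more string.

onnnnonn

From term 3 onward, concatenate the second-to-last term with the last: o·nn = onn, nn·onn = nnonn, …
Continuing: onn · nnonn gives term 5.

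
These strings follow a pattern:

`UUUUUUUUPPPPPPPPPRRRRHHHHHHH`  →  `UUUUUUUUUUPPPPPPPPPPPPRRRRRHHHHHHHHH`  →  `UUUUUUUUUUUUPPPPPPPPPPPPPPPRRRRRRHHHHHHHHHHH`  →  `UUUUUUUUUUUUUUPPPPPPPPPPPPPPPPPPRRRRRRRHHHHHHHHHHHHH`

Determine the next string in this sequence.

UUUUUUUUUUUUUUUUPPPPPPPPPPPPPPPPPPPPPRRRRRRRRHHHHHHHHHHHHHHH

Each string has the form U^{2n+2} P^{3n} R^{n+1} H^{2n+1}, where the shown terms are n = 3, 4, 5, 6.
Setting n = 7 gives 16, 21, 8, 15 characters in each block.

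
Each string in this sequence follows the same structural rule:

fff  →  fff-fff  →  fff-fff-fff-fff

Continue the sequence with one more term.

fff-fff-fff-fff-fff-fff-fff-fff

s(k+1) = s(k)·-·s(k) — each term doubles the last with '-' between the halves.
One more doubling of fff-fff-fff-fff gives the answer.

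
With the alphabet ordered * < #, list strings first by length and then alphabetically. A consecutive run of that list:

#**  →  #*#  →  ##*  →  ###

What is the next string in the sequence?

### is the last string of length 3, so the next is the first of length 4: * repeated 4 times.

****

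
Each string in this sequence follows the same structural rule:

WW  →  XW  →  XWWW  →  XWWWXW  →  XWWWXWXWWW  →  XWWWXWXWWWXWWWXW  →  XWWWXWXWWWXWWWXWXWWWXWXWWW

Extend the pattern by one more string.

XWWWXWXWWWXWWWXWXWWWXWXWWWXWWWXWXWWWXWWWXW

This is a Fibonacci-style word recurrence s(k) = s(k−1)·s(k−2): e.g. XW·WW = XWWW.
Continuing: XWWWXWXWWWXWWWXWXWWWXWXWWW · XWWWXWXWWWXWWWXW gives term 8.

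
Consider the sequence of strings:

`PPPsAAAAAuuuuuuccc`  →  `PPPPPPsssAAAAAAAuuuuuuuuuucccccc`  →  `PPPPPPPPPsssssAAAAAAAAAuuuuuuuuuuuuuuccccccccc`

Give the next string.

Each string has the form P^{3n} s^{2n-1} A^{2n+3} u^{4n+2} c^{3n} (n = 1, 2, …).
Setting n = 4 gives 12, 7, 11, 18, 12 characters in each block.

PPPPPPPPPPPPsssssssAAAAAAAAAAAuuuuuuuuuuuuuuuuuucccccccccccc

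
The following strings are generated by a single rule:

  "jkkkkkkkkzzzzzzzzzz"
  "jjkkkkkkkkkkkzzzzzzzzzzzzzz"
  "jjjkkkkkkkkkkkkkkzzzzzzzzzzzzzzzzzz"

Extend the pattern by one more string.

jjjjkkkkkkkkkkkkkkkkkzzzzzzzzzzzzzzzzzzzzzz

Reading off run lengths: j runs 1, 2, 3; k runs 8, 11, 14; z runs 10, 14, 18 — each is linear in n, where the shown terms are n = 3, 4, 5.
Setting n = 6 gives 4, 17, 22 characters in each block.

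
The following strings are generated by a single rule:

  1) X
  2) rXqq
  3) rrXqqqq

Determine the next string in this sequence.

Each term wraps the previous one in r on the left and qq on the right.
So the next term is r·rrXqqqq·qq.

rrrXqqqqqq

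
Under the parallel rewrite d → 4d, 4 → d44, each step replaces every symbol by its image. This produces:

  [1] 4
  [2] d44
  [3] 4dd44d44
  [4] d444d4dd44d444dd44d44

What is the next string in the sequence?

φ(d444d4dd44d444dd44d44) expands symbol-by-symbol to 4d d44 d44 d44 4d d44 4d 4d d44 d44 4d d44 d44 d44 4d 4d d44 d44 4d d44 d44; joining the 21 pieces gives the next term.

4dd44d44d444dd444d4dd44d444dd44d44d444d4dd44d444dd44d44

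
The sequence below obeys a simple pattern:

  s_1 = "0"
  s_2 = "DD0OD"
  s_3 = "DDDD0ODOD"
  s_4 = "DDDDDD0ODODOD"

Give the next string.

s(k+1) = DD·s(k)·OD, so each term gains DD as a prefix and OD as a suffix.
One more step from DDDDDD0ODODOD gives the answer.

DDDDDDDD0ODODODOD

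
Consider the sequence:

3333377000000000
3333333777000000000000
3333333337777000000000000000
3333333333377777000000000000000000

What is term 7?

3333333333333333377777777000000000000000000000000000

Term n consists of 2n-1 3's, followed by n-1 7's, followed by 3n 0's, where the shown terms are n = 3, 4, 5, 6.
At n = 9 the blocks have lengths 17, 8, 27.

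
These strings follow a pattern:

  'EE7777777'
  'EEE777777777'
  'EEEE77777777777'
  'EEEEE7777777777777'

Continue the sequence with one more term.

Each string has the form E^{n-1} 7^{2n+1}, where the shown terms are n = 3, 4, 5, 6.
At n = 7 the blocks have lengths 6, 15.

EEEEEE777777777777777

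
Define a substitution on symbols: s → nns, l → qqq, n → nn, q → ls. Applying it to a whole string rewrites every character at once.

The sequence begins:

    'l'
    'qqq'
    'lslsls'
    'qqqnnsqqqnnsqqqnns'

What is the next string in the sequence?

lslslsnnnnnnslslslsnnnnnnslslslsnnnnnns

Applying the rule to each of the 18 symbols of qqqnnsqqqnnsqqqnns gives the pieces ls ls ls nn nn nns ls ls ls nn nn nns ls ls ls nn nn nns, which concatenate to the answer.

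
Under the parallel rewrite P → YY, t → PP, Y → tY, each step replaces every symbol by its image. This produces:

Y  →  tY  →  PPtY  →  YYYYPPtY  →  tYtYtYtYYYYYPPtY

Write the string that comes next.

Rewriting the 16 symbols of tYtYtYtYYYYYPPtY one by one yields PP tY PP tY PP tY PP tY tY tY tY tY YY YY PP tY; concatenated:

PPtYPPtYPPtYPPtYtYtYtYtYYYYYPPtY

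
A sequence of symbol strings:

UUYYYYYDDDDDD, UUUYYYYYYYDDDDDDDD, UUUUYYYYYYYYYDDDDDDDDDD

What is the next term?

UUUUUYYYYYYYYYYYDDDDDDDDDDDD

Reading off run lengths: U runs 2, 3, 4; Y runs 5, 7, 9; D runs 6, 8, 10 — each is linear in n, where the shown terms are n = 3, 4, 5.
At n = 6 the blocks have lengths 5, 11, 12.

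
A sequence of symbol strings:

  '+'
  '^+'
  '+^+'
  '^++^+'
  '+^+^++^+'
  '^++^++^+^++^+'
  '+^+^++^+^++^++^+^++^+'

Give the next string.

^++^++^+^++^++^+^++^+^++^++^+^++^+

This is a Fibonacci-style word recurrence s(k) = s(k−2)·s(k−1): e.g. +·^+ = +^+.
So term 8 is ^++^++^+^++^+·+^+^++^+^++^++^+^++^+.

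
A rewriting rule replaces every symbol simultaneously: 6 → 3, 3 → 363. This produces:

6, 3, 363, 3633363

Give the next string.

Apply φ to 3633363 symbol by symbol: 3→363, 6→3, 3→363, 3→363, 3→363, 6→3, 3→363; joined: 363 3 363 363 363 3 363.

36333633633633363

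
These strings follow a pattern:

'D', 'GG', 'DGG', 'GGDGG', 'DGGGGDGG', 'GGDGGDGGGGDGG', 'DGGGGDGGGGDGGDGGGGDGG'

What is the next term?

GGDGGDGGGGDGGDGGGGDGGGGDGGDGGGGDGG

Each term (from the third on) is the two preceding terms concatenated in order: term 3 = D·GG = DGG.
Continuing: GGDGGDGGGGDGG · DGGGGDGGGGDGGDGGGGDGG gives term 8.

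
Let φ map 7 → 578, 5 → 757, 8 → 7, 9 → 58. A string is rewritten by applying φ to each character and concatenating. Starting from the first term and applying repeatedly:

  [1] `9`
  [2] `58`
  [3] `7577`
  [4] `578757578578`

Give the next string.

757578757875757875757877575787

Expanding 578757578578: 5→757, 7→578, 8→7, 7→578, 5→757, 7→578, 5→757, 7→578, 8→7, 5→757, 7→578, 8→7. Concatenated: 757 578 7 578 757 578 757 578 7 757 578 7.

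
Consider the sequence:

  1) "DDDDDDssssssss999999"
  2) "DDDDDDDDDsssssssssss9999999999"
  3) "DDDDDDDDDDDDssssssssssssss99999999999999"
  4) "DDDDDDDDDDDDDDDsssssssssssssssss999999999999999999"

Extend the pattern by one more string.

The n-th term is 3n D's then 3n+2 s's then 4n-2 9's, where the shown terms are n = 2, 3, 4, 5.
At n = 6 the blocks have lengths 18, 20, 22.

DDDDDDDDDDDDDDDDDDssssssssssssssssssss9999999999999999999999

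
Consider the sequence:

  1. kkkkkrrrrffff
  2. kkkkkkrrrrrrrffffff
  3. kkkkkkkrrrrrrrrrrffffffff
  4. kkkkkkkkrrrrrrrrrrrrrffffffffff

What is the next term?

kkkkkkkkkrrrrrrrrrrrrrrrrffffffffffff

The n-th term is n+3 k's then 3n-2 r's then 2n f's, where the shown terms are n = 2, 3, 4, 5.
Setting n = 6 gives 9, 16, 12 characters in each block.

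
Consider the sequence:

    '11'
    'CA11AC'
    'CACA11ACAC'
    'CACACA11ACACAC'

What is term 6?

CACACACACA11ACACACACAC

Each term wraps the previous one in CA on the left and AC on the right.
From CACACA11ACACAC, 2 further steps: CACACA11ACACAC → CACACACA11ACACACAC → (answer).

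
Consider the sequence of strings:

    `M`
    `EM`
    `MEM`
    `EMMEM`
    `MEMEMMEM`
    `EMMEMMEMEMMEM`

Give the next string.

MEMEMMEMEMMEMMEMEMMEM

From term 3 onward, concatenate the second-to-last term with the last: M·EM = MEM, EM·MEM = EMMEM, …
Continuing: MEMEMMEM · EMMEMMEMEMMEM gives term 7.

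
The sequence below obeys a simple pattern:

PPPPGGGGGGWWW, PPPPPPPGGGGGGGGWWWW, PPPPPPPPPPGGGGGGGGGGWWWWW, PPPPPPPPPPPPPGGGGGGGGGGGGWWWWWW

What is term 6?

PPPPPPPPPPPPPPPPPPPGGGGGGGGGGGGGGGGWWWWWWWW

Each string has the form P^{3n-2} G^{2n+2} W^{n+1}, where the shown terms are n = 2, 3, 4, 5.
At n = 7 the blocks have lengths 19, 16, 8.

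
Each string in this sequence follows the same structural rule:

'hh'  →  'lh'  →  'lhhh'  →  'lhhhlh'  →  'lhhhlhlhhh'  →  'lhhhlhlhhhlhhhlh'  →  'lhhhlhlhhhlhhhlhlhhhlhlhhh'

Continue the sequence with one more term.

This is a Fibonacci-style word recurrence s(k) = s(k−1)·s(k−2): e.g. lh·hh = lhhh.
The next term joins lhhhlhlhhhlhhhlhlhhhlhlhhh and lhhhlhlhhhlhhhlh.

lhhhlhlhhhlhhhlhlhhhlhlhhhlhhhlhlhhhlhhhlh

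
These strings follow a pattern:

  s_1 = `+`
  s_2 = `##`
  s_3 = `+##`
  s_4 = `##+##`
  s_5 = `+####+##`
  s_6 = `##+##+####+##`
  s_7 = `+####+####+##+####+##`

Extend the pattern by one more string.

Each term (from the third on) is the two preceding terms concatenated in order: term 3 = +·## = +##.
So term 8 is ##+##+####+##·+####+####+##+####+##.

##+##+####+##+####+####+##+####+##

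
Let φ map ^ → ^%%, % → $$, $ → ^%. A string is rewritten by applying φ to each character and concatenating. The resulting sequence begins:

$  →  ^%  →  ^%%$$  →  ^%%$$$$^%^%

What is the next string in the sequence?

^%%$$$$^%^%^%^%^%%$$^%%$$

Apply φ to ^%%$$$$^%^% symbol by symbol: ^→^%%, %→$$, %→$$, $→^%, $→^%, $→^%, $→^%, ^→^%%, %→$$, ^→^%%, %→$$; joined: ^%% $$ $$ ^% ^% ^% ^% ^%% $$ ^%% $$.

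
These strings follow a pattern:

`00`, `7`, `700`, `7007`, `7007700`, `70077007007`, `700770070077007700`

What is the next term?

70077007007700770070077007007

From term 3 onward, concatenate the last term with the second-to-last: 7·00 = 700, 700·7 = 7007, …
The next term joins 700770070077007700 and 70077007007.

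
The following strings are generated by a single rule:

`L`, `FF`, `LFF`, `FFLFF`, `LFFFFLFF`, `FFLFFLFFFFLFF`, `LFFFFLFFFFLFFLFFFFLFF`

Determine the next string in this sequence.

FFLFFLFFFFLFFLFFFFLFFFFLFFLFFFFLFF

Each term (from the third on) is the two preceding terms concatenated in order: term 3 = L·FF = LFF.
The next term joins FFLFFLFFFFLFF and LFFFFLFFFFLFFLFFFFLFF.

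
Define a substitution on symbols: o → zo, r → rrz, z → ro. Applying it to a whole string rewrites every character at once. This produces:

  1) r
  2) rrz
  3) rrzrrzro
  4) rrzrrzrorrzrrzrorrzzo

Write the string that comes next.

Applying the rule to each of the 21 symbols of rrzrrzrorrzrrzrorrzzo gives the pieces rrz rrz ro rrz rrz ro rrz zo rrz rrz ro rrz rrz ro rrz zo rrz rrz ro ro zo, which concatenate to the answer.

rrzrrzrorrzrrzrorrzzorrzrrzrorrzrrzrorrzzorrzrrzrorozo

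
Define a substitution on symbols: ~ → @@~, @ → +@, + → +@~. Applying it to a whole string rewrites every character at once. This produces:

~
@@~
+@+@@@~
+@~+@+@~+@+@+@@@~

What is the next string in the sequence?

φ(+@~+@+@~+@+@+@@@~) expands symbol-by-symbol to +@~ +@ @@~ +@~ +@ +@~ +@ @@~ +@~ +@ +@~ +@ +@~ +@ +@ +@ @@~; joining the 17 pieces gives the next term.

+@~+@@@~+@~+@+@~+@@@~+@~+@+@~+@+@~+@+@+@@@~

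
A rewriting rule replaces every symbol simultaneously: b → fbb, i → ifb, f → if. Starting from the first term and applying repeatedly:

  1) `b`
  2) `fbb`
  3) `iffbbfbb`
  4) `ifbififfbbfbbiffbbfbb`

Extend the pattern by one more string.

Rewriting the 21 symbols of ifbififfbbfbbiffbbfbb one by one yields ifb if fbb ifb if ifb if if fbb fbb if fbb fbb ifb if if fbb fbb if fbb fbb; concatenated:

ifbiffbbifbififbififfbbfbbiffbbfbbifbififfbbfbbiffbbfbb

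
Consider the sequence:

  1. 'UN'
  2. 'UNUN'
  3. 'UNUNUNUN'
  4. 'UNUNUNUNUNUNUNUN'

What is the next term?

UNUNUNUNUNUNUNUNUNUNUNUNUNUNUNUN

s(k+1) = s(k)·s(k) — each term doubles the last.
So the next term is two copies of UNUNUNUNUNUNUNUN.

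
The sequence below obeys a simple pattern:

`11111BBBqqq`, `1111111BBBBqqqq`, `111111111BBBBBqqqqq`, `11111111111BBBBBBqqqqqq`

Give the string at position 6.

Reading off run lengths: 1 runs 5, 7, 9, 11; B runs 3, 4, 5, 6; q runs 3, 4, 5, 6 — each is linear in n, where the shown terms are n = 2, 3, 4, 5.
For term 6, n = 7, so the run lengths are 15, 8, 8.

111111111111111BBBBBBBBqqqqqqqq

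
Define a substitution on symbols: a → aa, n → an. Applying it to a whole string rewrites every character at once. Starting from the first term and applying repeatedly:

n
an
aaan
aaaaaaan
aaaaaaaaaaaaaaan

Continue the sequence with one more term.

φ(aaaaaaaaaaaaaaan) expands symbol-by-symbol to aa aa aa aa aa aa aa aa aa aa aa aa aa aa aa an; joining the 16 pieces gives the next term.

aaaaaaaaaaaaaaaaaaaaaaaaaaaaaaan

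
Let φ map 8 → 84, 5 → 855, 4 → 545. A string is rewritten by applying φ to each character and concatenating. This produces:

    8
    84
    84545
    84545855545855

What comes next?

Rewriting the 14 symbols of 84545855545855 one by one yields 84 545 855 545 855 84 855 855 855 545 855 84 855 855; concatenated:

845458555458558485585585554585584855855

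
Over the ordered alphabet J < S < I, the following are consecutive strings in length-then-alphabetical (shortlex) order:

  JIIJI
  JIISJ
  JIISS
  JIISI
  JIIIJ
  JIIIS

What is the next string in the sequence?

The successor of JIIIS increments the rightmost position that isn't already I and resets every position after it to J.

JIIII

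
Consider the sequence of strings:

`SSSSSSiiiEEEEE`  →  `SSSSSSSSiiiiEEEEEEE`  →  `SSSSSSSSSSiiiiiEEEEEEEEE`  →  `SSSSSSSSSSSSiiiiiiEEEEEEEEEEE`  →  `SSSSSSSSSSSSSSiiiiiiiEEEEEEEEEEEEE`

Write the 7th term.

SSSSSSSSSSSSSSSSSSiiiiiiiiiEEEEEEEEEEEEEEEEE

Each string has the form S^{2n} i^{n} E^{2n-1}, where the shown terms are n = 3, 4, 5, 6, 7.
Setting n = 9 gives 18, 9, 17 characters in each block.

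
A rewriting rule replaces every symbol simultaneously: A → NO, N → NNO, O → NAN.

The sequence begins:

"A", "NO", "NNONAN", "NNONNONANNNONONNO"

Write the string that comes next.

Replace each of the 17 characters of NNONNONANNNONONNO in place — NNO NNO NAN NNO NNO NAN NNO NO NNO NNO NNO NAN NNO NAN NNO NNO NAN — and concatenate.

NNONNONANNNONNONANNNONONNONNONNONANNNONANNNONNONAN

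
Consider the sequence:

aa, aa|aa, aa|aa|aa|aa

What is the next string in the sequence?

Each string is two copies of the previous one joined by '|'.
Doubling aa|aa|aa|aa with '|' between the halves:

aa|aa|aa|aa|aa|aa|aa|aa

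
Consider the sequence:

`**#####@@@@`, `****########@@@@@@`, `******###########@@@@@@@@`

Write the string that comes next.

Each string has the form *^{2n-2} #^{3n-1} @^{2n}, where the shown terms are n = 2, 3, 4.
At n = 5 the blocks have lengths 8, 14, 10.

********##############@@@@@@@@@@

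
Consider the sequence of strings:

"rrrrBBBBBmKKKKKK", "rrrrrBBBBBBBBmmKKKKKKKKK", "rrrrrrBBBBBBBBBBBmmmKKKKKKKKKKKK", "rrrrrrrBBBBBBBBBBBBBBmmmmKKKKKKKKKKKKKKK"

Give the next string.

Reading off run lengths: r runs 4, 5, 6, 7; B runs 5, 8, 11, 14; m runs 1, 2, 3, 4; K runs 6, 9, 12, 15 — each is linear in n, where the shown terms are n = 2, 3, 4, 5.
Setting n = 6 gives 8, 17, 5, 18 characters in each block.

rrrrrrrrBBBBBBBBBBBBBBBBBmmmmmKKKKKKKKKKKKKKKKKK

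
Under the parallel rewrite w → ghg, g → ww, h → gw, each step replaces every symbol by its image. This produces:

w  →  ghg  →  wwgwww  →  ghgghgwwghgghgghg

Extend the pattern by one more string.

Rewriting the 17 symbols of ghgghgwwghgghgghg one by one yields ww gw ww ww gw ww ghg ghg ww gw ww ww gw ww ww gw ww; concatenated:

wwgwwwwwgwwwghgghgwwgwwwwwgwwwwwgwww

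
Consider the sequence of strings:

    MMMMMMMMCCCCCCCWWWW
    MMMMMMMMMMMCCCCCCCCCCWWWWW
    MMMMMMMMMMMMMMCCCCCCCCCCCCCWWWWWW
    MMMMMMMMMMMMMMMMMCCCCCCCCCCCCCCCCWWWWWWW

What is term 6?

Term n consists of 3n+2 M's, followed by 3n+1 C's, followed by n+2 W's, where the shown terms are n = 2, 3, 4, 5.
At n = 7 the blocks have lengths 23, 22, 9.

MMMMMMMMMMMMMMMMMMMMMMMCCCCCCCCCCCCCCCCCCCCCCWWWWWWWWW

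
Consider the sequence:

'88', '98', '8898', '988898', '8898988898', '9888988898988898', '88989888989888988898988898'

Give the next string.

988898889898889888989888989888988898988898

From term 3 onward, concatenate the second-to-last term with the last: 88·98 = 8898, 98·8898 = 988898, …
So term 8 is 9888988898988898·88989888989888988898988898.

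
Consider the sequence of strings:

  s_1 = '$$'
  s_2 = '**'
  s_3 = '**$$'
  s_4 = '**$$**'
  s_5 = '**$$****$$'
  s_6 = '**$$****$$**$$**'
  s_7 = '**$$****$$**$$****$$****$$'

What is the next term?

**$$****$$**$$****$$****$$**$$****$$**$$**

Each term (from the third on) is the previous term followed by the one before it: term 3 = **·$$ = **$$.
The next term joins **$$****$$**$$****$$****$$ and **$$****$$**$$**.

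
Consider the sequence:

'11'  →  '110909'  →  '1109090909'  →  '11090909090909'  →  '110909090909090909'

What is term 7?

Every step adds 0909 to the end: s(k+1) = s(k)·0909.
From 110909090909090909, 2 further steps: 110909090909090909 → 1109090909090909090909 → (answer).

11090909090909090909090909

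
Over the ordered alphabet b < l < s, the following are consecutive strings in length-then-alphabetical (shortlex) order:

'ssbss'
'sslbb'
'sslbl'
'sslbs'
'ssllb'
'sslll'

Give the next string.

sslls

Treat sslll as a base-3 numeral over the given alphabet and add one, carrying through any trailing s's.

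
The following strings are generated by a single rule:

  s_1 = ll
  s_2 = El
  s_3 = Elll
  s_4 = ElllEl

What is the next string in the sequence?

Each term (from the third on) is the previous term followed by the one before it: term 3 = El·ll = Elll.
Continuing: ElllEl · Elll gives term 5.

ElllElElll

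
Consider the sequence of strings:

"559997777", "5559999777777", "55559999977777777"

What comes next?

Reading off run lengths: 5 runs 2, 3, 4; 9 runs 3, 4, 5; 7 runs 4, 6, 8 — each is linear in n, where the shown terms are n = 2, 3, 4.
Setting n = 5 gives 5, 6, 10 characters in each block.

555559999997777777777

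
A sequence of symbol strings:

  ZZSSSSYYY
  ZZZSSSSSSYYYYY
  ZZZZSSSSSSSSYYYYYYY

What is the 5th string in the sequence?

ZZZZZZSSSSSSSSSSSSYYYYYYYYYYY

Each string has the form Z^{n} S^{2n} Y^{2n-1}, where the shown terms are n = 2, 3, 4.
At n = 6 the blocks have lengths 6, 12, 11.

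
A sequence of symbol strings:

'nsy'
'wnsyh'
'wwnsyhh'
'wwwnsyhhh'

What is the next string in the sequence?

wwwwnsyhhhh

Every step adds w to the front and h to the end of the previous string.
One more step from wwwnsyhhh gives the answer.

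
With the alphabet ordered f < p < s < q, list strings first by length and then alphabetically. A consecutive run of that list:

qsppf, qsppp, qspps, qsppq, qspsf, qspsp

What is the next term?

Treat qspsp as a base-4 numeral over the given alphabet and add one, carrying through any trailing q's.

qspss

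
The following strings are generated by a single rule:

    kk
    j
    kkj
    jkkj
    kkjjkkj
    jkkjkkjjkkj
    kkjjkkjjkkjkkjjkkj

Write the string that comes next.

This is a Fibonacci-style word recurrence s(k) = s(k−2)·s(k−1): e.g. kk·j = kkj.
The next term joins jkkjkkjjkkj and kkjjkkjjkkjkkjjkkj.

jkkjkkjjkkjkkjjkkjjkkjkkjjkkj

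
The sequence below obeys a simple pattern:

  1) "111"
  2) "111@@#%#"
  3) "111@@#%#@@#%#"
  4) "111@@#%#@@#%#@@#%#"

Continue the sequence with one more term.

Each term is the previous one with @@#%# appended.
Applying this once more to 111@@#%#@@#%#@@#%#:

111@@#%#@@#%#@@#%#@@#%#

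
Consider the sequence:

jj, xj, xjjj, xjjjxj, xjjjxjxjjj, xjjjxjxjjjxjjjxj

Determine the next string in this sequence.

xjjjxjxjjjxjjjxjxjjjxjxjjj

From term 3 onward, concatenate the last term with the second-to-last: xj·jj = xjjj, xjjj·xj = xjjjxj, …
So term 7 is xjjjxjxjjjxjjjxj·xjjjxjxjjj.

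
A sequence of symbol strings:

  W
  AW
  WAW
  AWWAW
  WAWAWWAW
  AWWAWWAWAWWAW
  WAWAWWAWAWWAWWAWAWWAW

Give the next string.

AWWAWWAWAWWAWWAWAWWAWAWWAWWAWAWWAW

This is a Fibonacci-style word recurrence s(k) = s(k−2)·s(k−1): e.g. W·AW = WAW.
The next term joins AWWAWWAWAWWAW and WAWAWWAWAWWAWWAWAWWAW.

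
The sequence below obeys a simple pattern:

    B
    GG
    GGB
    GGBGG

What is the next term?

GGBGGGGB

Each term (from the third on) is the previous term followed by the one before it: term 3 = GG·B = GGB.
The next term joins GGBGG and GGB.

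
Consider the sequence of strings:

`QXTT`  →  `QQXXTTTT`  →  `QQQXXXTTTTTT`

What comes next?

QQQQXXXXTTTTTTTT

Term n consists of n Q's, followed by n X's, followed by 2n T's (n = 1, 2, …).
Setting n = 4 gives 4, 4, 8 characters in each block.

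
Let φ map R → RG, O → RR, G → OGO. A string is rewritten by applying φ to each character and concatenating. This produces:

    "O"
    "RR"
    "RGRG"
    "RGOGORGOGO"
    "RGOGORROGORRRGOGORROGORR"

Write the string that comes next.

Rewriting the 24 symbols of RGOGORROGORRRGOGORROGORR one by one yields RG OGO RR OGO RR RG RG RR OGO RR RG RG RG OGO RR OGO RR RG RG RR OGO RR RG RG; concatenated:

RGOGORROGORRRGRGRROGORRRGRGRGOGORROGORRRGRGRROGORRRGRG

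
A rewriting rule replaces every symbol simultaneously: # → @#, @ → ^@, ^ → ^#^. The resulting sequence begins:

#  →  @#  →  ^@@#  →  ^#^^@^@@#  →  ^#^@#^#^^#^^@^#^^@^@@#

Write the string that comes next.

^#^@#^#^^@@#^#^@#^#^^#^@#^#^^#^^@^#^@#^#^^#^^@^#^^@^@@#

Replace each of the 22 characters of ^#^@#^#^^#^^@^#^^@^@@# in place — ^#^ @# ^#^ ^@ @# ^#^ @# ^#^ ^#^ @# ^#^ ^#^ ^@ ^#^ @# ^#^ ^#^ ^@ ^#^ ^@ ^@ @# — and concatenate.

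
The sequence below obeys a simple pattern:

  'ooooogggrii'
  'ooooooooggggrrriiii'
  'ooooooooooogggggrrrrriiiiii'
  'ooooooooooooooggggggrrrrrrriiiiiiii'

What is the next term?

Each string has the form o^{3n+2} g^{n+2} r^{2n-1} i^{2n} (n = 1, 2, …).
Setting n = 5 gives 17, 7, 9, 10 characters in each block.

ooooooooooooooooogggggggrrrrrrrrriiiiiiiiii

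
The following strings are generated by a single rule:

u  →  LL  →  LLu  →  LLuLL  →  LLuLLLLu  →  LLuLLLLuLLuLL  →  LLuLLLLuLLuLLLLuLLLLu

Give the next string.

This is a Fibonacci-style word recurrence s(k) = s(k−1)·s(k−2): e.g. LL·u = LLu.
Continuing: LLuLLLLuLLuLLLLuLLLLu · LLuLLLLuLLuLL gives term 8.

LLuLLLLuLLuLLLLuLLLLuLLuLLLLuLLuLL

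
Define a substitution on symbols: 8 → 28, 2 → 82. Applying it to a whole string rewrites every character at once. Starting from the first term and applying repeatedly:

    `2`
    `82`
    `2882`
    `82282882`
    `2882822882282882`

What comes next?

82282882288282282882822882282882

Replace each of the 16 characters of 2882822882282882 in place — 82 28 28 82 28 82 82 28 28 82 82 28 82 28 28 82 — and concatenate.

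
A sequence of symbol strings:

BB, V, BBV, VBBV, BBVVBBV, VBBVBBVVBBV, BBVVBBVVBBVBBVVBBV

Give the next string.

Each term (from the third on) is the two preceding terms concatenated in order: term 3 = BB·V = BBV.
Continuing: VBBVBBVVBBV · BBVVBBVVBBVBBVVBBV gives term 8.

VBBVBBVVBBVBBVVBBVVBBVBBVVBBV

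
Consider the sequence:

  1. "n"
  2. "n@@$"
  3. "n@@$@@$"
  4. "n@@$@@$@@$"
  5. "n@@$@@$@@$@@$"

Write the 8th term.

Each term is the previous one with @@$ appended.
From n@@$@@$@@$@@$, 3 further steps: n@@$@@$@@$@@$ → n@@$@@$@@$@@$@@$ → n@@$@@$@@$@@$@@$@@$ → (answer).

n@@$@@$@@$@@$@@$@@$@@$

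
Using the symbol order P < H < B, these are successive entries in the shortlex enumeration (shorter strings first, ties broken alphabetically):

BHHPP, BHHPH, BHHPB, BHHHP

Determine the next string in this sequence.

Find the rightmost character of BHHHP below B, bump it to the next letter, and reset everything to its right to P.

BHHHH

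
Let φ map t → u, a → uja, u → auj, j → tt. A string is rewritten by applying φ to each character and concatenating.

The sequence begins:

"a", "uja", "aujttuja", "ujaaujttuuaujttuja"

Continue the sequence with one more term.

aujttujaujaaujttuuaujaujujaaujttuuaujttuja

Applying the rule to each of the 18 symbols of ujaaujttuuaujttuja gives the pieces auj tt uja uja auj tt u u auj auj uja auj tt u u auj tt uja, which concatenate to the answer.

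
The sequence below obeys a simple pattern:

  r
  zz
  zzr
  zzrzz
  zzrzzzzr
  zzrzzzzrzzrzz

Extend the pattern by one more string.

zzrzzzzrzzrzzzzrzzzzr

Each term (from the third on) is the previous term followed by the one before it: term 3 = zz·r = zzr.
So term 7 is zzrzzzzrzzrzz·zzrzzzzr.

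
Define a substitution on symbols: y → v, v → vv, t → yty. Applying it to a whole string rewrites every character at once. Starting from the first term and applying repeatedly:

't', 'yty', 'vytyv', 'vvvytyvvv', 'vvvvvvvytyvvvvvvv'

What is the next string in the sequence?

vvvvvvvvvvvvvvvytyvvvvvvvvvvvvvvv

φ(vvvvvvvytyvvvvvvv) expands symbol-by-symbol to vv vv vv vv vv vv vv v yty v vv vv vv vv vv vv vv; joining the 17 pieces gives the next term.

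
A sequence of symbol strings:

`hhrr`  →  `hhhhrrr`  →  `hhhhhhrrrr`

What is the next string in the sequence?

The n-th term is 2n h's then n+1 r's (n = 1, 2, …).
For the next term, n = 4, so the run lengths are 8, 5.

hhhhhhhhrrrrr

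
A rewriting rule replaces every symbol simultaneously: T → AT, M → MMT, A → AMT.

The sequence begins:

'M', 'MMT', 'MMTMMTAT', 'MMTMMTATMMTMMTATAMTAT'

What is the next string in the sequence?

MMTMMTATMMTMMTATAMTATMMTMMTATMMTMMTATAMTATAMTMMTATAMTAT

Applying the rule to each of the 21 symbols of MMTMMTATMMTMMTATAMTAT gives the pieces MMT MMT AT MMT MMT AT AMT AT MMT MMT AT MMT MMT AT AMT AT AMT MMT AT AMT AT, which concatenate to the answer.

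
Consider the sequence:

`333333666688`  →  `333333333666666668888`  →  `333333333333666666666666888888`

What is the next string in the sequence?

Each string has the form 3^{3n+3} 6^{4n} 8^{2n} (n = 1, 2, …).
For the next term, n = 4, so the run lengths are 15, 16, 8.

333333333333333666666666666666688888888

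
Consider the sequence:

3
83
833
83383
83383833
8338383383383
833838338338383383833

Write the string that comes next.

This is a Fibonacci-style word recurrence s(k) = s(k−1)·s(k−2): e.g. 83·3 = 833.
Continuing: 833838338338383383833 · 8338383383383 gives term 8.

8338383383383833838338338383383383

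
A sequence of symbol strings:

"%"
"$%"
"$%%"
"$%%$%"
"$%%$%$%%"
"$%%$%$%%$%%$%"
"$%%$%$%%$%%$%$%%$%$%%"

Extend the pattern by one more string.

$%%$%$%%$%%$%$%%$%$%%$%%$%$%%$%%$%

Each term (from the third on) is the previous term followed by the one before it: term 3 = $%·% = $%%.
The next term joins $%%$%$%%$%%$%$%%$%$%% and $%%$%$%%$%%$%.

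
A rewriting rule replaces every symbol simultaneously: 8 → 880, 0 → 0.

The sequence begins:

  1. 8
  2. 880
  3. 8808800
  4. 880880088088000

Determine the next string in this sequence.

8808800880880008808800880880000

φ(880880088088000) expands symbol-by-symbol to 880 880 0 880 880 0 0 880 880 0 880 880 0 0 0; joining the 15 pieces gives the next term.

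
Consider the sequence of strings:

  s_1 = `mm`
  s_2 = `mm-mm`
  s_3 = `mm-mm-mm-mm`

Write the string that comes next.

mm-mm-mm-mm-mm-mm-mm-mm

Each string is two copies of the previous one joined by '-'.
So the next term is two copies of mm-mm-mm-mm with '-' between the halves.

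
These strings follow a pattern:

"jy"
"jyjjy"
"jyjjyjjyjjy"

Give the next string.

jyjjyjjyjjyjjyjjyjjyjjy

s(k+1) = s(k)·j·s(k) — each term doubles the last with 'j' between the halves.
So the next term is two copies of jyjjyjjyjjy with 'j' between the halves.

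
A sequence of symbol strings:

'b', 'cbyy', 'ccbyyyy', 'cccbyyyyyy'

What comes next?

ccccbyyyyyyyy

s(k+1) = c·s(k)·yy, so each term gains c as a prefix and yy as a suffix.
So the next term is c·cccbyyyyyy·yy.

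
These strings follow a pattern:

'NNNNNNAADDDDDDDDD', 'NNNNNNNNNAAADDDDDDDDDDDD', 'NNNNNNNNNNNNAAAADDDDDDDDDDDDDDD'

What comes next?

Reading off run lengths: N runs 6, 9, 12; A runs 2, 3, 4; D runs 9, 12, 15 — each is linear in n, where the shown terms are n = 2, 3, 4.
For the next term, n = 5, so the run lengths are 15, 5, 18.

NNNNNNNNNNNNNNNAAAAADDDDDDDDDDDDDDDDDD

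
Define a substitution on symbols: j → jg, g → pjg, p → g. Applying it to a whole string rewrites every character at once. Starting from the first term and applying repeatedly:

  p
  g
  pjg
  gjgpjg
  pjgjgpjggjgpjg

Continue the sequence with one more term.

gjgpjgjgpjggjgpjgpjgjgpjggjgpjg

Applying the rule to each of the 14 symbols of pjgjgpjggjgpjg gives the pieces g jg pjg jg pjg g jg pjg pjg jg pjg g jg pjg, which concatenate to the answer.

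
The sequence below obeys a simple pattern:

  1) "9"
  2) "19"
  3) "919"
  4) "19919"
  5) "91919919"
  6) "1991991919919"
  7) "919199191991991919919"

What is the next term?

This is a Fibonacci-style word recurrence s(k) = s(k−2)·s(k−1): e.g. 9·19 = 919.
Continuing: 1991991919919 · 919199191991991919919 gives term 8.

1991991919919919199191991991919919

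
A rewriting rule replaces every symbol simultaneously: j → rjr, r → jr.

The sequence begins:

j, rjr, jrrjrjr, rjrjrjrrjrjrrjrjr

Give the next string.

φ(rjrjrjrrjrjrrjrjr) expands symbol-by-symbol to jr rjr jr rjr jr rjr jr jr rjr jr rjr jr jr rjr jr rjr jr; joining the 17 pieces gives the next term.

jrrjrjrrjrjrrjrjrjrrjrjrrjrjrjrrjrjrrjrjr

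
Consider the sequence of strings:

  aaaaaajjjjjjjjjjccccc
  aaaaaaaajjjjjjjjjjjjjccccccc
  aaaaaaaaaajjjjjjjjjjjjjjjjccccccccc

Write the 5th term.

Reading off run lengths: a runs 6, 8, 10; j runs 10, 13, 16; c runs 5, 7, 9 — each is linear in n, where the shown terms are n = 3, 4, 5.
At n = 7 the blocks have lengths 14, 22, 13.

aaaaaaaaaaaaaajjjjjjjjjjjjjjjjjjjjjjccccccccccccc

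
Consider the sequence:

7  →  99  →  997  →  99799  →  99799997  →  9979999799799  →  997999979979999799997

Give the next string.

9979999799799997999979979999799799

From term 3 onward, concatenate the last term with the second-to-last: 99·7 = 997, 997·99 = 99799, …
The next term joins 997999979979999799997 and 9979999799799.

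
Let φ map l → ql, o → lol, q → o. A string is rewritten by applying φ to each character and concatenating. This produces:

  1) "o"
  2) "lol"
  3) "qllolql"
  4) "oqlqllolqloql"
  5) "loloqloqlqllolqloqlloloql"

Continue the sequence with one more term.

qllolqlloloqlloloqloqlqllolqloqlloloqlqllolqlloloql

Replace each of the 25 characters of loloqloqlqllolqloqlloloql in place — ql lol ql lol o ql lol o ql o ql ql lol ql o ql lol o ql ql lol ql lol o ql — and concatenate.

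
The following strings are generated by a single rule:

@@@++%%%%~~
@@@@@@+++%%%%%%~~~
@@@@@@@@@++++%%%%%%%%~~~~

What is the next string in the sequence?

@@@@@@@@@@@@+++++%%%%%%%%%%~~~~~

Each string has the form @^{3n} +^{n+1} %^{2n+2} ~^{n+1} (n = 1, 2, …).
At n = 4 the blocks have lengths 12, 5, 10, 5.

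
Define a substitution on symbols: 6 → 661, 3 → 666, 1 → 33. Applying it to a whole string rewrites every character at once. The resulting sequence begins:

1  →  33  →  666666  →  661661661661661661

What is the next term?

661661336616613366166133661661336616613366166133

Applying the rule to each of the 18 symbols of 661661661661661661 gives the pieces 661 661 33 661 661 33 661 661 33 661 661 33 661 661 33 661 661 33, which concatenate to the answer.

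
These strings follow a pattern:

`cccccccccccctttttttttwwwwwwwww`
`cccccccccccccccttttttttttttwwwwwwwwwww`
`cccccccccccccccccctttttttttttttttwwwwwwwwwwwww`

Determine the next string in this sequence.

The n-th term is 3n+3 c's then 3n t's then 2n+3 w's, where the shown terms are n = 3, 4, 5.
At n = 6 the blocks have lengths 21, 18, 15.

cccccccccccccccccccccttttttttttttttttttwwwwwwwwwwwwwww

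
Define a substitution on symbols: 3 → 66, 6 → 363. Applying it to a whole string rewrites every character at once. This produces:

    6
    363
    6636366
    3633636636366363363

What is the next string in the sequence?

66363666636366363363663636636336366363666636366

Replace each of the 19 characters of 3633636636366363363 in place — 66 363 66 66 363 66 363 363 66 363 66 363 363 66 363 66 66 363 66 — and concatenate.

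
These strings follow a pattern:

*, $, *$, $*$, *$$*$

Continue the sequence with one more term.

$*$*$$*$

Each term (from the third on) is the two preceding terms concatenated in order: term 3 = *·$ = *$.
So term 6 is $*$·*$$*$.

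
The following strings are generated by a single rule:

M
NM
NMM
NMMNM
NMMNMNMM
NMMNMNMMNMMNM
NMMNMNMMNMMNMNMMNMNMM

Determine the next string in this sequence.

NMMNMNMMNMMNMNMMNMNMMNMMNMNMMNMMNM

Each term (from the third on) is the previous term followed by the one before it: term 3 = NM·M = NMM.
So term 8 is NMMNMNMMNMMNMNMMNMNMM·NMMNMNMMNMMNM.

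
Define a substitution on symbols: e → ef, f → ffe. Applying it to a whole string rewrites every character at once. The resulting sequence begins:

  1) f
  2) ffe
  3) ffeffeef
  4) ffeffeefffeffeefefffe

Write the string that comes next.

Rewriting the 21 symbols of ffeffeefffeffeefefffe one by one yields ffe ffe ef ffe ffe ef ef ffe ffe ffe ef ffe ffe ef ef ffe ef ffe ffe ffe ef; concatenated:

ffeffeefffeffeefefffeffeffeefffeffeefefffeefffeffeffeef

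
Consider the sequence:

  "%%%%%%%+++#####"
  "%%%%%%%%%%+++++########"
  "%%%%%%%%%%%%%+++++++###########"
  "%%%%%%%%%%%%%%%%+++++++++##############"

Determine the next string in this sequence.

Each string has the form %^{3n+1} +^{2n-1} #^{3n-1}, where the shown terms are n = 2, 3, 4, 5.
At n = 6 the blocks have lengths 19, 11, 17.

%%%%%%%%%%%%%%%%%%%+++++++++++#################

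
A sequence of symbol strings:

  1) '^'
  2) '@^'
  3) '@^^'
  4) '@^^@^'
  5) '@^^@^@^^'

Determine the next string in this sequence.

From term 3 onward, concatenate the last term with the second-to-last: @^·^ = @^^, @^^·@^ = @^^@^, …
Continuing: @^^@^@^^ · @^^@^ gives term 6.

@^^@^@^^@^^@^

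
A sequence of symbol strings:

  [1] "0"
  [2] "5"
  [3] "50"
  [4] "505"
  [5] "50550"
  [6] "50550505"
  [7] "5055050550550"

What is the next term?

505505055055050550505

From term 3 onward, concatenate the last term with the second-to-last: 5·0 = 50, 50·5 = 505, …
The next term joins 5055050550550 and 50550505.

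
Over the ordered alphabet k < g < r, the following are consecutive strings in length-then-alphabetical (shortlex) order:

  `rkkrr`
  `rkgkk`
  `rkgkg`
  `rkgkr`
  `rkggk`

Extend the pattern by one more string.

rkggg

Treat rkggk as a base-3 numeral over the given alphabet and add one, carrying through any trailing r's.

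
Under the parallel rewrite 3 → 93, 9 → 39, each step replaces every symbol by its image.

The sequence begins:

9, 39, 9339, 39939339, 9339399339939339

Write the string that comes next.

Applying the rule to each of the 16 symbols of 9339399339939339 gives the pieces 39 93 93 39 93 39 39 93 93 39 39 93 39 93 93 39, which concatenate to the answer.

39939339933939939339399339939339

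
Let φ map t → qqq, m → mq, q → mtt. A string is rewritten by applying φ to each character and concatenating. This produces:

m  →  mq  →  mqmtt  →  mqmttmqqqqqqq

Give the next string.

Rewriting the 13 symbols of mqmttmqqqqqqq one by one yields mq mtt mq qqq qqq mq mtt mtt mtt mtt mtt mtt mtt; concatenated:

mqmttmqqqqqqqmqmttmttmttmttmttmttmtt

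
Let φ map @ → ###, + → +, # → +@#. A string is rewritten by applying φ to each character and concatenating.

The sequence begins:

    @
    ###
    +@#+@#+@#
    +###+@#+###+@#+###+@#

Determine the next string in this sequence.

φ(+###+@#+###+@#+###+@#) expands symbol-by-symbol to + +@# +@# +@# + ### +@# + +@# +@# +@# + ### +@# + +@# +@# +@# + ### +@#; joining the 21 pieces gives the next term.

++@#+@#+@#+###+@#++@#+@#+@#+###+@#++@#+@#+@#+###+@#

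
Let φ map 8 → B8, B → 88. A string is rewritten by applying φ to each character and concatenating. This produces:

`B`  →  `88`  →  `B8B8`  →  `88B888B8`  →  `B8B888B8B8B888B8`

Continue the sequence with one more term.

88B888B8B8B888B888B888B8B8B888B8

Replace each of the 16 characters of B8B888B8B8B888B8 in place — 88 B8 88 B8 B8 B8 88 B8 88 B8 88 B8 B8 B8 88 B8 — and concatenate.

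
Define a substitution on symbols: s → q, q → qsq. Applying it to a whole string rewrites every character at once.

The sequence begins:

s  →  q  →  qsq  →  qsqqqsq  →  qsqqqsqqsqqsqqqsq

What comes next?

Rewriting the 17 symbols of qsqqqsqqsqqsqqqsq one by one yields qsq q qsq qsq qsq q qsq qsq q qsq qsq q qsq qsq qsq q qsq; concatenated:

qsqqqsqqsqqsqqqsqqsqqqsqqsqqqsqqsqqsqqqsq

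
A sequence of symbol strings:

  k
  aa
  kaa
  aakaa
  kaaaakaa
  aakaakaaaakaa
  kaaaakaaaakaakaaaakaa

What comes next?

This is a Fibonacci-style word recurrence s(k) = s(k−2)·s(k−1): e.g. k·aa = kaa.
So term 8 is aakaakaaaakaa·kaaaakaaaakaakaaaakaa.

aakaakaaaakaakaaaakaaaakaakaaaakaa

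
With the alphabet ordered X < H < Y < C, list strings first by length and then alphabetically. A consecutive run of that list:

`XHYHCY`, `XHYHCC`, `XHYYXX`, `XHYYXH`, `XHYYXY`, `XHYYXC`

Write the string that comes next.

The successor of XHYYXC increments the rightmost position that isn't already C and resets every position after it to X.

XHYYHX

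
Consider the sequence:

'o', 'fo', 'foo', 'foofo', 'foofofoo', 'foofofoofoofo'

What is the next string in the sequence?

From term 3 onward, concatenate the last term with the second-to-last: fo·o = foo, foo·fo = foofo, …
Continuing: foofofoofoofo · foofofoo gives term 7.

foofofoofoofofoofofoo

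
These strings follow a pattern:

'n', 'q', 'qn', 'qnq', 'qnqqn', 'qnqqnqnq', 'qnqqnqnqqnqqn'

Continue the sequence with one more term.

qnqqnqnqqnqqnqnqqnqnq

This is a Fibonacci-style word recurrence s(k) = s(k−1)·s(k−2): e.g. q·n = qn.
Continuing: qnqqnqnqqnqqn · qnqqnqnq gives term 8.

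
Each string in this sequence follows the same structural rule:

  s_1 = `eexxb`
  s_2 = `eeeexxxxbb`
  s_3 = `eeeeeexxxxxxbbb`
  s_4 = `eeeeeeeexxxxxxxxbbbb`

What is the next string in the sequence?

Reading off run lengths: e runs 2, 4, 6, 8; x runs 2, 4, 6, 8; b runs 1, 2, 3, 4 — each is linear in n (n = 1, 2, …).
For the next term, n = 5, so the run lengths are 10, 10, 5.

eeeeeeeeeexxxxxxxxxxbbbbb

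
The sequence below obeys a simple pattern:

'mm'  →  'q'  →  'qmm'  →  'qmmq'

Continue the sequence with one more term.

Each term (from the third on) is the previous term followed by the one before it: term 3 = q·mm = qmm.
Continuing: qmmq · qmm gives term 5.

qmmqqmm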